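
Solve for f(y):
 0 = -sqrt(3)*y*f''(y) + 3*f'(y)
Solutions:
 f(y) = C1 + C2*y^(1 + sqrt(3))


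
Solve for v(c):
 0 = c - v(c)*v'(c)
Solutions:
 v(c) = -sqrt(C1 + c^2)
 v(c) = sqrt(C1 + c^2)


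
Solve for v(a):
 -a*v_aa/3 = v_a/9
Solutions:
 v(a) = C1 + C2*a^(2/3)


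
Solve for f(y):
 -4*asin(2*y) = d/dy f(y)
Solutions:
 f(y) = C1 - 4*y*asin(2*y) - 2*sqrt(1 - 4*y^2)


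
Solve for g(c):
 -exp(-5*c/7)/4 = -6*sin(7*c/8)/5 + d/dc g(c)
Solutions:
 g(c) = C1 - 48*cos(7*c/8)/35 + 7*exp(-5*c/7)/20


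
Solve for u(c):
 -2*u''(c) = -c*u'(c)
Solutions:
 u(c) = C1 + C2*erfi(c/2)


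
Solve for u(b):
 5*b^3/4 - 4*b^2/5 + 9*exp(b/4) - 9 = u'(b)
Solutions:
 u(b) = C1 + 5*b^4/16 - 4*b^3/15 - 9*b + 36*exp(b/4)


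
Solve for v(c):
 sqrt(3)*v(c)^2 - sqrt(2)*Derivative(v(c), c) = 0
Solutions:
 v(c) = -2/(C1 + sqrt(6)*c)


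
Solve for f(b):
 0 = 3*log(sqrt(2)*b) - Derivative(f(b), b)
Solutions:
 f(b) = C1 + 3*b*log(b) - 3*b + 3*b*log(2)/2


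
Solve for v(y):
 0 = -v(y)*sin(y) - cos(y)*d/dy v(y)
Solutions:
 v(y) = C1*cos(y)


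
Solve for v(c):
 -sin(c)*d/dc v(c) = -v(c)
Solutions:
 v(c) = C1*sqrt(cos(c) - 1)/sqrt(cos(c) + 1)


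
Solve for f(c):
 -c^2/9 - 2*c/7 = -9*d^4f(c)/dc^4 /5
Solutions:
 f(c) = C1 + C2*c + C3*c^2 + C4*c^3 + c^6/5832 + c^5/756


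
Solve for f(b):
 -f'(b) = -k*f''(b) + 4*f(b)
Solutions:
 f(b) = C1*exp(b*(1 - sqrt(16*k + 1))/(2*k)) + C2*exp(b*(sqrt(16*k + 1) + 1)/(2*k))


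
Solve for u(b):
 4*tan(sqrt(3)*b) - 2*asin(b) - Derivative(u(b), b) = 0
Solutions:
 u(b) = C1 - 2*b*asin(b) - 2*sqrt(1 - b^2) - 4*sqrt(3)*log(cos(sqrt(3)*b))/3


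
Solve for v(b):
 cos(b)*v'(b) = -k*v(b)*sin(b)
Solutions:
 v(b) = C1*exp(k*log(cos(b)))


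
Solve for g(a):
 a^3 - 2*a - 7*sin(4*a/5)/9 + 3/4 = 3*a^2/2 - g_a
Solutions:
 g(a) = C1 - a^4/4 + a^3/2 + a^2 - 3*a/4 - 35*cos(4*a/5)/36


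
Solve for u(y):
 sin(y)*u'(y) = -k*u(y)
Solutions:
 u(y) = C1*exp(k*(-log(cos(y) - 1) + log(cos(y) + 1))/2)


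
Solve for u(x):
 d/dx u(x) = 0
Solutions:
 u(x) = C1


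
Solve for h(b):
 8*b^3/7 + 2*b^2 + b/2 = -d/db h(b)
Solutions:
 h(b) = C1 - 2*b^4/7 - 2*b^3/3 - b^2/4


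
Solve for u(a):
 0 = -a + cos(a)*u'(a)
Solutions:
 u(a) = C1 + Integral(a/cos(a), a)


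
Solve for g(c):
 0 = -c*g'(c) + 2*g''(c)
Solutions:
 g(c) = C1 + C2*erfi(c/2)


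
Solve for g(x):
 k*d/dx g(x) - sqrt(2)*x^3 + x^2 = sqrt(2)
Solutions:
 g(x) = C1 + sqrt(2)*x^4/(4*k) - x^3/(3*k) + sqrt(2)*x/k


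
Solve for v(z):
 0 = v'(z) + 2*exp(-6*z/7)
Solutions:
 v(z) = C1 + 7*exp(-6*z/7)/3


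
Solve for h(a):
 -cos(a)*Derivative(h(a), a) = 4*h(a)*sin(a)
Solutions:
 h(a) = C1*cos(a)^4


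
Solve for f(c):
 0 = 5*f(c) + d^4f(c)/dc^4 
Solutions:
 f(c) = (C1*sin(sqrt(2)*5^(1/4)*c/2) + C2*cos(sqrt(2)*5^(1/4)*c/2))*exp(-sqrt(2)*5^(1/4)*c/2) + (C3*sin(sqrt(2)*5^(1/4)*c/2) + C4*cos(sqrt(2)*5^(1/4)*c/2))*exp(sqrt(2)*5^(1/4)*c/2)


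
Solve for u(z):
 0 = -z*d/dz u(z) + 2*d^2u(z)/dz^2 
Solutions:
 u(z) = C1 + C2*erfi(z/2)


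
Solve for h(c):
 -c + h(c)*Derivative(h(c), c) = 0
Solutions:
 h(c) = -sqrt(C1 + c^2)
 h(c) = sqrt(C1 + c^2)


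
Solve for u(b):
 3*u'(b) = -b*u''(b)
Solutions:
 u(b) = C1 + C2/b^2


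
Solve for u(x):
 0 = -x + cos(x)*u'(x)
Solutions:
 u(x) = C1 + Integral(x/cos(x), x)


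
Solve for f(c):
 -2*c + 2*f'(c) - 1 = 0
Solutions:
 f(c) = C1 + c^2/2 + c/2


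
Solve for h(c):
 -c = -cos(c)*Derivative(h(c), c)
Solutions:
 h(c) = C1 + Integral(c/cos(c), c)


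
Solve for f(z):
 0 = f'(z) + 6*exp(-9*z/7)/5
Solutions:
 f(z) = C1 + 14*exp(-9*z/7)/15


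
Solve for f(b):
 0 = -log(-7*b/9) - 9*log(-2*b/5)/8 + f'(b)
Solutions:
 f(b) = C1 + 17*b*log(-b)/8 + b*(-2*log(15) - 17/8 + log(2)/8 + 7*log(5)/8 + log(14))


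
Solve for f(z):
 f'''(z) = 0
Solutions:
 f(z) = C1 + C2*z + C3*z^2


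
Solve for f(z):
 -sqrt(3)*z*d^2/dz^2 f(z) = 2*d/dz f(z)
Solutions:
 f(z) = C1 + C2*z^(1 - 2*sqrt(3)/3)


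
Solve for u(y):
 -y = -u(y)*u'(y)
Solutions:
 u(y) = -sqrt(C1 + y^2)
 u(y) = sqrt(C1 + y^2)


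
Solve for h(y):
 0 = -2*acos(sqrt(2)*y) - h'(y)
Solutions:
 h(y) = C1 - 2*y*acos(sqrt(2)*y) + sqrt(2)*sqrt(1 - 2*y^2)


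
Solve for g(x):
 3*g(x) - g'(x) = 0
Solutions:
 g(x) = C1*exp(3*x)


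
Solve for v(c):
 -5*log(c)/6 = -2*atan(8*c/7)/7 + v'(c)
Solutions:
 v(c) = C1 - 5*c*log(c)/6 + 2*c*atan(8*c/7)/7 + 5*c/6 - log(64*c^2 + 49)/8


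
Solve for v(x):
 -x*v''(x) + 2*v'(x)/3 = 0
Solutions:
 v(x) = C1 + C2*x^(5/3)


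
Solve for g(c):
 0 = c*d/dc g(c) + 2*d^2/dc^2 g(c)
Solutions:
 g(c) = C1 + C2*erf(c/2)


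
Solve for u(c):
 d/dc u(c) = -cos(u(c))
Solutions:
 u(c) = pi - asin((C1 + exp(2*c))/(C1 - exp(2*c)))
 u(c) = asin((C1 + exp(2*c))/(C1 - exp(2*c)))


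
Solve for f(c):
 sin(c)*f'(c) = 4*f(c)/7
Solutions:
 f(c) = C1*(cos(c) - 1)^(2/7)/(cos(c) + 1)^(2/7)


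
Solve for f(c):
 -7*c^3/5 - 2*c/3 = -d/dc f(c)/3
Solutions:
 f(c) = C1 + 21*c^4/20 + c^2


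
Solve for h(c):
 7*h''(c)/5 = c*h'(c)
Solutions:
 h(c) = C1 + C2*erfi(sqrt(70)*c/14)


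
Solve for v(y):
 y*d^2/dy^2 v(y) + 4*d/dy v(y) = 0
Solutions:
 v(y) = C1 + C2/y^3


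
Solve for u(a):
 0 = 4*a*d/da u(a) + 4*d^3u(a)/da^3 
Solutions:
 u(a) = C1 + Integral(C2*airyai(-a) + C3*airybi(-a), a)


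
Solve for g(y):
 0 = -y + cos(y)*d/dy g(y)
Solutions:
 g(y) = C1 + Integral(y/cos(y), y)


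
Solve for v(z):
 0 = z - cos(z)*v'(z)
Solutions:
 v(z) = C1 + Integral(z/cos(z), z)


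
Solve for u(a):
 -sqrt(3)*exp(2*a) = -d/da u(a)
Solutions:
 u(a) = C1 + sqrt(3)*exp(2*a)/2


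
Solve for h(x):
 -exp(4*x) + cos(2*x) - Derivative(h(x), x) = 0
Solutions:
 h(x) = C1 - exp(4*x)/4 + sin(2*x)/2


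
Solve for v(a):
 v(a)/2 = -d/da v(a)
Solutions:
 v(a) = C1*exp(-a/2)


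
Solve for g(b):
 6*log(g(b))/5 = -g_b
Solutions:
 li(g(b)) = C1 - 6*b/5


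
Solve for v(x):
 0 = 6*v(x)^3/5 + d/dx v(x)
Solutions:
 v(x) = -sqrt(10)*sqrt(-1/(C1 - 6*x))/2
 v(x) = sqrt(10)*sqrt(-1/(C1 - 6*x))/2


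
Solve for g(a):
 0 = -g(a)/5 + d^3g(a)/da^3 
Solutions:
 g(a) = C3*exp(5^(2/3)*a/5) + (C1*sin(sqrt(3)*5^(2/3)*a/10) + C2*cos(sqrt(3)*5^(2/3)*a/10))*exp(-5^(2/3)*a/10)


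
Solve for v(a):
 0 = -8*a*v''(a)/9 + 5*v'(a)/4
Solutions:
 v(a) = C1 + C2*a^(77/32)


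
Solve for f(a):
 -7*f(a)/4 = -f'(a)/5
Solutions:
 f(a) = C1*exp(35*a/4)


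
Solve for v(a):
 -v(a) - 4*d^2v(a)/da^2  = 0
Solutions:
 v(a) = C1*sin(a/2) + C2*cos(a/2)


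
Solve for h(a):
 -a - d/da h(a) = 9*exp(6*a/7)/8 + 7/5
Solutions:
 h(a) = C1 - a^2/2 - 7*a/5 - 21*exp(6*a/7)/16


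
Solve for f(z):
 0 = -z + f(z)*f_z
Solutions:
 f(z) = -sqrt(C1 + z^2)
 f(z) = sqrt(C1 + z^2)


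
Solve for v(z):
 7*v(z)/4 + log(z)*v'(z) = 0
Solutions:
 v(z) = C1*exp(-7*li(z)/4)


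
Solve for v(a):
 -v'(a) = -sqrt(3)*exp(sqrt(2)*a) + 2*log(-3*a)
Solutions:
 v(a) = C1 - 2*a*log(-a) + 2*a*(1 - log(3)) + sqrt(6)*exp(sqrt(2)*a)/2


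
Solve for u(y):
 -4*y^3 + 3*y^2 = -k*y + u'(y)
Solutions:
 u(y) = C1 + k*y^2/2 - y^4 + y^3


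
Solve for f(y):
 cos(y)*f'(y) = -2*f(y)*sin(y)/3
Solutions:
 f(y) = C1*cos(y)^(2/3)


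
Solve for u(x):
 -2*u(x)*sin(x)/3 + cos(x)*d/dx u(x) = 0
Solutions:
 u(x) = C1/cos(x)^(2/3)


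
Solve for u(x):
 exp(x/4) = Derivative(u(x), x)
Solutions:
 u(x) = C1 + 4*exp(x/4)


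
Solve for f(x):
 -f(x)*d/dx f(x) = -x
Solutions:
 f(x) = -sqrt(C1 + x^2)
 f(x) = sqrt(C1 + x^2)


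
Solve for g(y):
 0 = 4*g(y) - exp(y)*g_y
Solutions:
 g(y) = C1*exp(-4*exp(-y))


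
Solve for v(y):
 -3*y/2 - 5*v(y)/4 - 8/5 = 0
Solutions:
 v(y) = -6*y/5 - 32/25


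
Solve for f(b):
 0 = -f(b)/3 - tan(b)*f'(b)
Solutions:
 f(b) = C1/sin(b)^(1/3)


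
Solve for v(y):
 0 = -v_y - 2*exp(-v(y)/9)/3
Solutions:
 v(y) = 9*log(C1 - 2*y/27)


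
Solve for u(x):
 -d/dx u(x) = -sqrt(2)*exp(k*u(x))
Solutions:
 u(x) = Piecewise((log(-1/(C1*k + sqrt(2)*k*x))/k, Ne(k, 0)), (nan, True))
 u(x) = Piecewise((C1 + sqrt(2)*x, Eq(k, 0)), (nan, True))


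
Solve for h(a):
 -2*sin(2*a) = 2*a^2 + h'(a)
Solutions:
 h(a) = C1 - 2*a^3/3 + cos(2*a)


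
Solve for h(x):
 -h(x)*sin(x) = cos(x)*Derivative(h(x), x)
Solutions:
 h(x) = C1*cos(x)


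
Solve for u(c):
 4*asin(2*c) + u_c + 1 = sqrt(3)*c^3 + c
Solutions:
 u(c) = C1 + sqrt(3)*c^4/4 + c^2/2 - 4*c*asin(2*c) - c - 2*sqrt(1 - 4*c^2)


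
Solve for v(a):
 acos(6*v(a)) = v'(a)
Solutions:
 Integral(1/acos(6*_y), (_y, v(a))) = C1 + a


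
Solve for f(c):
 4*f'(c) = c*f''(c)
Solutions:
 f(c) = C1 + C2*c^5


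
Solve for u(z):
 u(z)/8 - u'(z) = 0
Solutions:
 u(z) = C1*exp(z/8)


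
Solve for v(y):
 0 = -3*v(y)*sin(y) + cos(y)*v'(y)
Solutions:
 v(y) = C1/cos(y)^3


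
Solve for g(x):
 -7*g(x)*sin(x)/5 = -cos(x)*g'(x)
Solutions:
 g(x) = C1/cos(x)^(7/5)


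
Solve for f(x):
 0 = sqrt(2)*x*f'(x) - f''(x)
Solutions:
 f(x) = C1 + C2*erfi(2^(3/4)*x/2)


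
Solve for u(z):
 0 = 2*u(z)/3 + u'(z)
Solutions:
 u(z) = C1*exp(-2*z/3)


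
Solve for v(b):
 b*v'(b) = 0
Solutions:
 v(b) = C1


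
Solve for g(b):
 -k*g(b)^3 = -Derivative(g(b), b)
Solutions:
 g(b) = -sqrt(2)*sqrt(-1/(C1 + b*k))/2
 g(b) = sqrt(2)*sqrt(-1/(C1 + b*k))/2


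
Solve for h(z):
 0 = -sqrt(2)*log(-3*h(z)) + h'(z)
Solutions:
 -sqrt(2)*Integral(1/(log(-_y) + log(3)), (_y, h(z)))/2 = C1 - z


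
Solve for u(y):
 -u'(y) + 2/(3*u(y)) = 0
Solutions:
 u(y) = -sqrt(C1 + 12*y)/3
 u(y) = sqrt(C1 + 12*y)/3


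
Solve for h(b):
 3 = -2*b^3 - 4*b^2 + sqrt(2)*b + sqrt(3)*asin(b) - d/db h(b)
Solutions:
 h(b) = C1 - b^4/2 - 4*b^3/3 + sqrt(2)*b^2/2 - 3*b + sqrt(3)*(b*asin(b) + sqrt(1 - b^2))


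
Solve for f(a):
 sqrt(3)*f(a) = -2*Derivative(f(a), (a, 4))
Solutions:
 f(a) = (C1*sin(2^(1/4)*3^(1/8)*a/2) + C2*cos(2^(1/4)*3^(1/8)*a/2))*exp(-2^(1/4)*3^(1/8)*a/2) + (C3*sin(2^(1/4)*3^(1/8)*a/2) + C4*cos(2^(1/4)*3^(1/8)*a/2))*exp(2^(1/4)*3^(1/8)*a/2)


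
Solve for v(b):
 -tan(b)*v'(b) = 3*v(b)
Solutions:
 v(b) = C1/sin(b)^3


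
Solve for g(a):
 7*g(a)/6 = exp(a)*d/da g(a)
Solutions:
 g(a) = C1*exp(-7*exp(-a)/6)


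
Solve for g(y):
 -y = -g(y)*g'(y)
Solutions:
 g(y) = -sqrt(C1 + y^2)
 g(y) = sqrt(C1 + y^2)


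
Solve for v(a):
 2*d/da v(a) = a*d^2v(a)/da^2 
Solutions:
 v(a) = C1 + C2*a^3


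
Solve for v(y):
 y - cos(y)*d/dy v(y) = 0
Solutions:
 v(y) = C1 + Integral(y/cos(y), y)


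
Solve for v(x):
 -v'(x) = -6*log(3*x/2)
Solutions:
 v(x) = C1 + 6*x*log(x) - 6*x + x*log(729/64)


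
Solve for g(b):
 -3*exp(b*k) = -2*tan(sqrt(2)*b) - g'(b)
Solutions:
 g(b) = C1 + 3*Piecewise((exp(b*k)/k, Ne(k, 0)), (b, True)) + sqrt(2)*log(cos(sqrt(2)*b))


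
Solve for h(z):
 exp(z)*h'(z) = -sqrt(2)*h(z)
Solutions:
 h(z) = C1*exp(sqrt(2)*exp(-z))


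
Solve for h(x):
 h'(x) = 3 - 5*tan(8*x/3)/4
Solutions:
 h(x) = C1 + 3*x + 15*log(cos(8*x/3))/32


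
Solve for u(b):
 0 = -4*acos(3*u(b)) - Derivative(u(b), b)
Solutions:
 Integral(1/acos(3*_y), (_y, u(b))) = C1 - 4*b


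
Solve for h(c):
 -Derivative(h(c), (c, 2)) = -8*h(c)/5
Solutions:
 h(c) = C1*exp(-2*sqrt(10)*c/5) + C2*exp(2*sqrt(10)*c/5)


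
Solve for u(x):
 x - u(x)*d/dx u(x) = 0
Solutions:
 u(x) = -sqrt(C1 + x^2)
 u(x) = sqrt(C1 + x^2)


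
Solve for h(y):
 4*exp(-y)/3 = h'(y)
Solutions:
 h(y) = C1 - 4*exp(-y)/3


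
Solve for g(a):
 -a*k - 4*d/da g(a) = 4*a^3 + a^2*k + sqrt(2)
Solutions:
 g(a) = C1 - a^4/4 - a^3*k/12 - a^2*k/8 - sqrt(2)*a/4


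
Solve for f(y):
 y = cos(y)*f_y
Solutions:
 f(y) = C1 + Integral(y/cos(y), y)


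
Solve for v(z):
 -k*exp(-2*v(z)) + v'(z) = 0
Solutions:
 v(z) = log(-sqrt(C1 + 2*k*z))
 v(z) = log(C1 + 2*k*z)/2


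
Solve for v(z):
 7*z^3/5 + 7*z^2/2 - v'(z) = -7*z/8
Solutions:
 v(z) = C1 + 7*z^4/20 + 7*z^3/6 + 7*z^2/16


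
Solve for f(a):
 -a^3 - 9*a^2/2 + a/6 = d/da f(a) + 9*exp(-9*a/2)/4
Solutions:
 f(a) = C1 - a^4/4 - 3*a^3/2 + a^2/12 + exp(-9*a/2)/2


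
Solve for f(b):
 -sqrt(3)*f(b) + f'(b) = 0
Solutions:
 f(b) = C1*exp(sqrt(3)*b)


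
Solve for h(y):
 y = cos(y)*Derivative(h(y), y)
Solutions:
 h(y) = C1 + Integral(y/cos(y), y)


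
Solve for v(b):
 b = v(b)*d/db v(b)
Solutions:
 v(b) = -sqrt(C1 + b^2)
 v(b) = sqrt(C1 + b^2)


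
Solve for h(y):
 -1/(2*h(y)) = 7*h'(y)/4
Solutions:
 h(y) = -sqrt(C1 - 28*y)/7
 h(y) = sqrt(C1 - 28*y)/7


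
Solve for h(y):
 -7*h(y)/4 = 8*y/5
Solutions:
 h(y) = -32*y/35


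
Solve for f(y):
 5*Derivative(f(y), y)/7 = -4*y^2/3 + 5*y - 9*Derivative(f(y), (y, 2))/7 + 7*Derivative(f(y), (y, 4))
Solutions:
 f(y) = C1 + C2*exp(-2^(1/3)*y*(6/(sqrt(1117) + 35)^(1/3) + 2^(1/3)*(sqrt(1117) + 35)^(1/3))/28)*sin(2^(1/3)*sqrt(3)*y*(-2^(1/3)*(sqrt(1117) + 35)^(1/3) + 6/(sqrt(1117) + 35)^(1/3))/28) + C3*exp(-2^(1/3)*y*(6/(sqrt(1117) + 35)^(1/3) + 2^(1/3)*(sqrt(1117) + 35)^(1/3))/28)*cos(2^(1/3)*sqrt(3)*y*(-2^(1/3)*(sqrt(1117) + 35)^(1/3) + 6/(sqrt(1117) + 35)^(1/3))/28) + C4*exp(2^(1/3)*y*(6/(sqrt(1117) + 35)^(1/3) + 2^(1/3)*(sqrt(1117) + 35)^(1/3))/14) - 28*y^3/45 + 343*y^2/50 - 3087*y/125


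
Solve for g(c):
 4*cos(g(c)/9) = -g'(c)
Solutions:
 4*c - 9*log(sin(g(c)/9) - 1)/2 + 9*log(sin(g(c)/9) + 1)/2 = C1


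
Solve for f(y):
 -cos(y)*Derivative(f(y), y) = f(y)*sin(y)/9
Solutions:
 f(y) = C1*cos(y)^(1/9)


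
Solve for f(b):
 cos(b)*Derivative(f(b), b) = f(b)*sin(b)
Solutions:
 f(b) = C1/cos(b)


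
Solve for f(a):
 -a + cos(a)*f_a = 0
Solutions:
 f(a) = C1 + Integral(a/cos(a), a)


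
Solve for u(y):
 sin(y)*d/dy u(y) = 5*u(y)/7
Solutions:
 u(y) = C1*(cos(y) - 1)^(5/14)/(cos(y) + 1)^(5/14)


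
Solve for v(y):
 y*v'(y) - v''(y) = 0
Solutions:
 v(y) = C1 + C2*erfi(sqrt(2)*y/2)


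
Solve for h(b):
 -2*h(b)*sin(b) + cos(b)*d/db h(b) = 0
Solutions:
 h(b) = C1/cos(b)^2


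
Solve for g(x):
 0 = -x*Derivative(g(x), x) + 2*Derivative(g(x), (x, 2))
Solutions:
 g(x) = C1 + C2*erfi(x/2)


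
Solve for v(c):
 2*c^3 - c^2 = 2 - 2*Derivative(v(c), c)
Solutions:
 v(c) = C1 - c^4/4 + c^3/6 + c


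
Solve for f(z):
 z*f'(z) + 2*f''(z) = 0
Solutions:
 f(z) = C1 + C2*erf(z/2)


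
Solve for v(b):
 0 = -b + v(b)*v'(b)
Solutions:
 v(b) = -sqrt(C1 + b^2)
 v(b) = sqrt(C1 + b^2)


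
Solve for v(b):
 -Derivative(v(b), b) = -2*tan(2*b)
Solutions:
 v(b) = C1 - log(cos(2*b))


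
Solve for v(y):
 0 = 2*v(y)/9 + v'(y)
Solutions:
 v(y) = C1*exp(-2*y/9)


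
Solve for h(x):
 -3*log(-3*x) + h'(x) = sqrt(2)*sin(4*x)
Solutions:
 h(x) = C1 + 3*x*log(-x) - 3*x + 3*x*log(3) - sqrt(2)*cos(4*x)/4


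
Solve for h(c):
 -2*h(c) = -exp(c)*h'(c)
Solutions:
 h(c) = C1*exp(-2*exp(-c))


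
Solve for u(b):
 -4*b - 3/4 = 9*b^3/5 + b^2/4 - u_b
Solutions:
 u(b) = C1 + 9*b^4/20 + b^3/12 + 2*b^2 + 3*b/4


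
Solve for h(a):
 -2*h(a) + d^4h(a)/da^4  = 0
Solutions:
 h(a) = C1*exp(-2^(1/4)*a) + C2*exp(2^(1/4)*a) + C3*sin(2^(1/4)*a) + C4*cos(2^(1/4)*a)


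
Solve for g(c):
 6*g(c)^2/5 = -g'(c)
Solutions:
 g(c) = 5/(C1 + 6*c)


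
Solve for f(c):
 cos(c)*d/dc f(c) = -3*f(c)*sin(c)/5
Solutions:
 f(c) = C1*cos(c)^(3/5)


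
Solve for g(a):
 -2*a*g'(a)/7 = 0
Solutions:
 g(a) = C1


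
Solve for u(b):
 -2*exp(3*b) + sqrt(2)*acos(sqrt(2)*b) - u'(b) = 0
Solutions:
 u(b) = C1 + sqrt(2)*(b*acos(sqrt(2)*b) - sqrt(2)*sqrt(1 - 2*b^2)/2) - 2*exp(3*b)/3


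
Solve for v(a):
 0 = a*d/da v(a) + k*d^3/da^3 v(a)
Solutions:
 v(a) = C1 + Integral(C2*airyai(a*(-1/k)^(1/3)) + C3*airybi(a*(-1/k)^(1/3)), a)


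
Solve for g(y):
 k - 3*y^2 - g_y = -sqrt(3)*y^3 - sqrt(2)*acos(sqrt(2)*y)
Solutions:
 g(y) = C1 + k*y + sqrt(3)*y^4/4 - y^3 + sqrt(2)*(y*acos(sqrt(2)*y) - sqrt(2)*sqrt(1 - 2*y^2)/2)


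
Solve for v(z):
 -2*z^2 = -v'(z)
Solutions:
 v(z) = C1 + 2*z^3/3


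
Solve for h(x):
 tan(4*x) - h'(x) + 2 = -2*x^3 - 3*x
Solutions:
 h(x) = C1 + x^4/2 + 3*x^2/2 + 2*x - log(cos(4*x))/4


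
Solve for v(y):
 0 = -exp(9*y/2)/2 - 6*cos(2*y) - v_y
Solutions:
 v(y) = C1 - exp(9*y/2)/9 - 3*sin(2*y)


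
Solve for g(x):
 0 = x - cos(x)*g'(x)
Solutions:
 g(x) = C1 + Integral(x/cos(x), x)


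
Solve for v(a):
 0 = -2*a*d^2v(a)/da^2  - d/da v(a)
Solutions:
 v(a) = C1 + C2*sqrt(a)


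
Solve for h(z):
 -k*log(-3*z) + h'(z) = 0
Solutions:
 h(z) = C1 + k*z*log(-z) + k*z*(-1 + log(3))


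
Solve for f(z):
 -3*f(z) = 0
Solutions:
 f(z) = 0


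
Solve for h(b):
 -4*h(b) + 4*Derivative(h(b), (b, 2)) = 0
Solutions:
 h(b) = C1*exp(-b) + C2*exp(b)


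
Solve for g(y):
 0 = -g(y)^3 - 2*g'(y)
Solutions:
 g(y) = -sqrt(-1/(C1 - y))
 g(y) = sqrt(-1/(C1 - y))


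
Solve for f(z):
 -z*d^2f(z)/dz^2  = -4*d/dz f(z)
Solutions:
 f(z) = C1 + C2*z^5


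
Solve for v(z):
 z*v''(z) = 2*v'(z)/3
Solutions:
 v(z) = C1 + C2*z^(5/3)


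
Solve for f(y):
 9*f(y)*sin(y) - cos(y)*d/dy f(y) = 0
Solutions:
 f(y) = C1/cos(y)^9


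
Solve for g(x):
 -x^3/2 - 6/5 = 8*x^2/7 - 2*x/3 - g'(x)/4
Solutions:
 g(x) = C1 + x^4/2 + 32*x^3/21 - 4*x^2/3 + 24*x/5


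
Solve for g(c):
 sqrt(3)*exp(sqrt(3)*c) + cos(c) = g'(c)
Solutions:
 g(c) = C1 + exp(sqrt(3)*c) + sin(c)


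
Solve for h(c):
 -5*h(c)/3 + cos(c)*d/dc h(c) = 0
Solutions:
 h(c) = C1*(sin(c) + 1)^(5/6)/(sin(c) - 1)^(5/6)


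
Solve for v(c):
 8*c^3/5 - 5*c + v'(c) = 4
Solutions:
 v(c) = C1 - 2*c^4/5 + 5*c^2/2 + 4*c


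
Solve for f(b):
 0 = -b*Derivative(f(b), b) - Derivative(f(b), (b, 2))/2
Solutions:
 f(b) = C1 + C2*erf(b)


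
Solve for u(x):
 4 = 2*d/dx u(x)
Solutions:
 u(x) = C1 + 2*x


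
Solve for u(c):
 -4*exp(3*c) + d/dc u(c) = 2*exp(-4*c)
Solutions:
 u(c) = C1 + 4*exp(3*c)/3 - exp(-4*c)/2


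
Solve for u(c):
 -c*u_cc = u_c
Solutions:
 u(c) = C1 + C2*log(c)


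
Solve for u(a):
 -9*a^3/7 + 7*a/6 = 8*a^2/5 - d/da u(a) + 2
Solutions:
 u(a) = C1 + 9*a^4/28 + 8*a^3/15 - 7*a^2/12 + 2*a


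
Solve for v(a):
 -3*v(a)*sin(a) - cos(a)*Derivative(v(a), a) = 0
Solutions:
 v(a) = C1*cos(a)^3


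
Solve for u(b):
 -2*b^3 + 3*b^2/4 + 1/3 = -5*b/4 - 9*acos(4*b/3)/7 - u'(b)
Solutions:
 u(b) = C1 + b^4/2 - b^3/4 - 5*b^2/8 - 9*b*acos(4*b/3)/7 - b/3 + 9*sqrt(9 - 16*b^2)/28


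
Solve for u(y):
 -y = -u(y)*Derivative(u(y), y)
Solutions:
 u(y) = -sqrt(C1 + y^2)
 u(y) = sqrt(C1 + y^2)


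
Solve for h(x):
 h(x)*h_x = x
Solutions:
 h(x) = -sqrt(C1 + x^2)
 h(x) = sqrt(C1 + x^2)


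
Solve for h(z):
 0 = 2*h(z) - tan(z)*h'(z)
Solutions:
 h(z) = C1*sin(z)^2


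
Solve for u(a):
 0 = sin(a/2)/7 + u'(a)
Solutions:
 u(a) = C1 + 2*cos(a/2)/7


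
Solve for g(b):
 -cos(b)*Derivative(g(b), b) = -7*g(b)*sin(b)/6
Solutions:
 g(b) = C1/cos(b)^(7/6)


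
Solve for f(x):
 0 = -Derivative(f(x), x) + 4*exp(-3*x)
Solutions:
 f(x) = C1 - 4*exp(-3*x)/3


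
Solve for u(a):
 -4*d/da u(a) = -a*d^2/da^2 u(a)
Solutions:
 u(a) = C1 + C2*a^5


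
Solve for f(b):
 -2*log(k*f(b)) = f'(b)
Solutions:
 li(k*f(b))/k = C1 - 2*b


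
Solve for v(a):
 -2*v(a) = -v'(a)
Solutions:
 v(a) = C1*exp(2*a)


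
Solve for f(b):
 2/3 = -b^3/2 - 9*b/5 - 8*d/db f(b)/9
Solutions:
 f(b) = C1 - 9*b^4/64 - 81*b^2/80 - 3*b/4


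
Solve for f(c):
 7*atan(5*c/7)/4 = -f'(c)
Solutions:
 f(c) = C1 - 7*c*atan(5*c/7)/4 + 49*log(25*c^2 + 49)/40


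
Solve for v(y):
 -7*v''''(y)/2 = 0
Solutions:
 v(y) = C1 + C2*y + C3*y^2 + C4*y^3


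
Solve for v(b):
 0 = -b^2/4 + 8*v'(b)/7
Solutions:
 v(b) = C1 + 7*b^3/96


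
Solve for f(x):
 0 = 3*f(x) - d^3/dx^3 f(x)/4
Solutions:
 f(x) = C3*exp(12^(1/3)*x) + (C1*sin(2^(2/3)*3^(5/6)*x/2) + C2*cos(2^(2/3)*3^(5/6)*x/2))*exp(-12^(1/3)*x/2)


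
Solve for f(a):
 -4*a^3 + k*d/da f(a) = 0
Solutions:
 f(a) = C1 + a^4/k


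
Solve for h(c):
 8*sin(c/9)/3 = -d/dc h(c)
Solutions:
 h(c) = C1 + 24*cos(c/9)


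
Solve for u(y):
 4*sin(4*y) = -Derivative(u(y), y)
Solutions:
 u(y) = C1 + cos(4*y)


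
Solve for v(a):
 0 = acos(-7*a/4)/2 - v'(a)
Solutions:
 v(a) = C1 + a*acos(-7*a/4)/2 + sqrt(16 - 49*a^2)/14


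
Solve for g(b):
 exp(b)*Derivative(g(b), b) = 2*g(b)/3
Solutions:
 g(b) = C1*exp(-2*exp(-b)/3)


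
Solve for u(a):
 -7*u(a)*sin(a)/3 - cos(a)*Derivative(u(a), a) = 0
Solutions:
 u(a) = C1*cos(a)^(7/3)


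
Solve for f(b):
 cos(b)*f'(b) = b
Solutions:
 f(b) = C1 + Integral(b/cos(b), b)


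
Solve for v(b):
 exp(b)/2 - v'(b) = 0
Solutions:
 v(b) = C1 + exp(b)/2


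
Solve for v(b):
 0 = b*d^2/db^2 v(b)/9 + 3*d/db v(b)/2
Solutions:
 v(b) = C1 + C2/b^(25/2)


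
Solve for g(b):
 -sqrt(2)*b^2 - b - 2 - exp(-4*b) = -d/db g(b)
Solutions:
 g(b) = C1 + sqrt(2)*b^3/3 + b^2/2 + 2*b - exp(-4*b)/4


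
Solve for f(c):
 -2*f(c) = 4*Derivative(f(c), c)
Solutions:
 f(c) = C1*exp(-c/2)


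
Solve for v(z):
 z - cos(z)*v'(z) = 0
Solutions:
 v(z) = C1 + Integral(z/cos(z), z)


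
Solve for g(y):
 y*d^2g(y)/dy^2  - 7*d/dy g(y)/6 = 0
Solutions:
 g(y) = C1 + C2*y^(13/6)


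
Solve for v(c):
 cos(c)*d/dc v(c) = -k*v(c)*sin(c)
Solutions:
 v(c) = C1*exp(k*log(cos(c)))


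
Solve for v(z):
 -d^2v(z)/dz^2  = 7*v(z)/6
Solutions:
 v(z) = C1*sin(sqrt(42)*z/6) + C2*cos(sqrt(42)*z/6)


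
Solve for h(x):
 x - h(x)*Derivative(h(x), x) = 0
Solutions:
 h(x) = -sqrt(C1 + x^2)
 h(x) = sqrt(C1 + x^2)


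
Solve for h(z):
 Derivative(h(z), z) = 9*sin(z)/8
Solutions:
 h(z) = C1 - 9*cos(z)/8


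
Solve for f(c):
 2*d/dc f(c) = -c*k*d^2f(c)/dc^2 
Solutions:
 f(c) = C1 + c^(((re(k) - 2)*re(k) + im(k)^2)/(re(k)^2 + im(k)^2))*(C2*sin(2*log(c)*Abs(im(k))/(re(k)^2 + im(k)^2)) + C3*cos(2*log(c)*im(k)/(re(k)^2 + im(k)^2)))


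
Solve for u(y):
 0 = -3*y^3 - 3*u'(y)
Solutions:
 u(y) = C1 - y^4/4


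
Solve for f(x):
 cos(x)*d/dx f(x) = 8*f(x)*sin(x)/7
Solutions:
 f(x) = C1/cos(x)^(8/7)


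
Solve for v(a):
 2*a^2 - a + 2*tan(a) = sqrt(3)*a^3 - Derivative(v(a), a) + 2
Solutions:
 v(a) = C1 + sqrt(3)*a^4/4 - 2*a^3/3 + a^2/2 + 2*a + 2*log(cos(a))


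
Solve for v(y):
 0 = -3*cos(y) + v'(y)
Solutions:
 v(y) = C1 + 3*sin(y)


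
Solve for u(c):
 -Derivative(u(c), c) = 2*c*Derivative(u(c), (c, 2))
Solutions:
 u(c) = C1 + C2*sqrt(c)


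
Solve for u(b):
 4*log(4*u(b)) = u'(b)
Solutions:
 -Integral(1/(log(_y) + 2*log(2)), (_y, u(b)))/4 = C1 - b


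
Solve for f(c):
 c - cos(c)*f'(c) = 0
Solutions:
 f(c) = C1 + Integral(c/cos(c), c)


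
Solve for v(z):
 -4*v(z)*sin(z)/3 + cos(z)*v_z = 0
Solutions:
 v(z) = C1/cos(z)^(4/3)


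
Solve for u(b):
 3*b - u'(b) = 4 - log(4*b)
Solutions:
 u(b) = C1 + 3*b^2/2 + b*log(b) - 5*b + b*log(4)


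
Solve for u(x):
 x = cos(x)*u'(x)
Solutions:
 u(x) = C1 + Integral(x/cos(x), x)


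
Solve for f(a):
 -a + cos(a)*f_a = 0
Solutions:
 f(a) = C1 + Integral(a/cos(a), a)


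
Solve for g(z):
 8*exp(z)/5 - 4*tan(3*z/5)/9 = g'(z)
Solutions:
 g(z) = C1 + 8*exp(z)/5 + 20*log(cos(3*z/5))/27


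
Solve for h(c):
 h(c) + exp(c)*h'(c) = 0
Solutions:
 h(c) = C1*exp(exp(-c))


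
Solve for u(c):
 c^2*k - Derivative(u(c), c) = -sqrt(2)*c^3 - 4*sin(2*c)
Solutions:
 u(c) = C1 + sqrt(2)*c^4/4 + c^3*k/3 - 2*cos(2*c)


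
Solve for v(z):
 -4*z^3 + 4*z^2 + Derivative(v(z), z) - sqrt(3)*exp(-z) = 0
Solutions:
 v(z) = C1 + z^4 - 4*z^3/3 - sqrt(3)*exp(-z)


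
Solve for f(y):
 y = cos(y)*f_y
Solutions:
 f(y) = C1 + Integral(y/cos(y), y)


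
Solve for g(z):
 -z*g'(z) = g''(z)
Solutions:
 g(z) = C1 + C2*erf(sqrt(2)*z/2)


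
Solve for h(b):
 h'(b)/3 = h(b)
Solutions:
 h(b) = C1*exp(3*b)


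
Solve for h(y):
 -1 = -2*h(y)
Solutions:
 h(y) = 1/2


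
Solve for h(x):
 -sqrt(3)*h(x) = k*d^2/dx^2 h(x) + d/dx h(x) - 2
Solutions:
 h(x) = C1*exp(x*(sqrt(-4*sqrt(3)*k + 1) - 1)/(2*k)) + C2*exp(-x*(sqrt(-4*sqrt(3)*k + 1) + 1)/(2*k)) + 2*sqrt(3)/3


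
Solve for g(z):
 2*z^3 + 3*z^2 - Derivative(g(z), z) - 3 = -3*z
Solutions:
 g(z) = C1 + z^4/2 + z^3 + 3*z^2/2 - 3*z


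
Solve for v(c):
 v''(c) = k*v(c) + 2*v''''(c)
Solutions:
 v(c) = C1*exp(-c*sqrt(1 - sqrt(1 - 8*k))/2) + C2*exp(c*sqrt(1 - sqrt(1 - 8*k))/2) + C3*exp(-c*sqrt(sqrt(1 - 8*k) + 1)/2) + C4*exp(c*sqrt(sqrt(1 - 8*k) + 1)/2)


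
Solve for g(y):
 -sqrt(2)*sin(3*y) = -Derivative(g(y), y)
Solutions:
 g(y) = C1 - sqrt(2)*cos(3*y)/3


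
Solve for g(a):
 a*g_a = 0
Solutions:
 g(a) = C1


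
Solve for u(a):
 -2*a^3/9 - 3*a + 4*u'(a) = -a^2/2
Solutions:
 u(a) = C1 + a^4/72 - a^3/24 + 3*a^2/8


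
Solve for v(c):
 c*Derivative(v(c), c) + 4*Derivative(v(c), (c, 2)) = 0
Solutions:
 v(c) = C1 + C2*erf(sqrt(2)*c/4)


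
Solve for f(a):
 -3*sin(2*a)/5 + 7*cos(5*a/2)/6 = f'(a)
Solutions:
 f(a) = C1 + 7*sin(5*a/2)/15 + 3*cos(2*a)/10


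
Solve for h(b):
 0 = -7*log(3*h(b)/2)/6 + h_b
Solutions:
 6*Integral(1/(-log(_y) - log(3) + log(2)), (_y, h(b)))/7 = C1 - b


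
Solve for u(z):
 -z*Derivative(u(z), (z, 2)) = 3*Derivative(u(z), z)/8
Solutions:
 u(z) = C1 + C2*z^(5/8)


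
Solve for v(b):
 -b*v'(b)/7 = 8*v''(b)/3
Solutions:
 v(b) = C1 + C2*erf(sqrt(21)*b/28)


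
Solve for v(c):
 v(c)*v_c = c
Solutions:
 v(c) = -sqrt(C1 + c^2)
 v(c) = sqrt(C1 + c^2)


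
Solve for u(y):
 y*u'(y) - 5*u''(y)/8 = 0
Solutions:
 u(y) = C1 + C2*erfi(2*sqrt(5)*y/5)


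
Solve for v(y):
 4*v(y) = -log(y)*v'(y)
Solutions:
 v(y) = C1*exp(-4*li(y))


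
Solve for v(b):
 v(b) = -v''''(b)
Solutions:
 v(b) = (C1*sin(sqrt(2)*b/2) + C2*cos(sqrt(2)*b/2))*exp(-sqrt(2)*b/2) + (C3*sin(sqrt(2)*b/2) + C4*cos(sqrt(2)*b/2))*exp(sqrt(2)*b/2)


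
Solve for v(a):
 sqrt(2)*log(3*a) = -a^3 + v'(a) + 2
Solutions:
 v(a) = C1 + a^4/4 + sqrt(2)*a*log(a) - 2*a - sqrt(2)*a + sqrt(2)*a*log(3)


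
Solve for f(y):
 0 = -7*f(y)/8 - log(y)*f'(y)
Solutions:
 f(y) = C1*exp(-7*li(y)/8)


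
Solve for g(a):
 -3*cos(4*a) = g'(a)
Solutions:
 g(a) = C1 - 3*sin(4*a)/4


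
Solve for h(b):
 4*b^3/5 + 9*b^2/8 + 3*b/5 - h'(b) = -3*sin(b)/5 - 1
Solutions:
 h(b) = C1 + b^4/5 + 3*b^3/8 + 3*b^2/10 + b - 3*cos(b)/5


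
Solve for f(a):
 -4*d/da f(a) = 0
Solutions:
 f(a) = C1


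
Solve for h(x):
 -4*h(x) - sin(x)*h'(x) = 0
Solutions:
 h(x) = C1*(cos(x)^2 + 2*cos(x) + 1)/(cos(x)^2 - 2*cos(x) + 1)


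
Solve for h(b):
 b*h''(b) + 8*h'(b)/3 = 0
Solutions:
 h(b) = C1 + C2/b^(5/3)


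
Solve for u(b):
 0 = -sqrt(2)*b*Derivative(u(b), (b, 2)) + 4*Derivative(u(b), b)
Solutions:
 u(b) = C1 + C2*b^(1 + 2*sqrt(2))


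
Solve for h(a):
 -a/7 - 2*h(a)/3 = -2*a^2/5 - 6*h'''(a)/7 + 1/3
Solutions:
 h(a) = C3*exp(21^(1/3)*a/3) + 3*a^2/5 - 3*a/14 + (C1*sin(3^(5/6)*7^(1/3)*a/6) + C2*cos(3^(5/6)*7^(1/3)*a/6))*exp(-21^(1/3)*a/6) - 1/2


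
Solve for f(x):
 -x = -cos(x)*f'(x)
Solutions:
 f(x) = C1 + Integral(x/cos(x), x)


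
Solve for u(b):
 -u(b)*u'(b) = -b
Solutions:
 u(b) = -sqrt(C1 + b^2)
 u(b) = sqrt(C1 + b^2)


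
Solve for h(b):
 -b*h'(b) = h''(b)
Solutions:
 h(b) = C1 + C2*erf(sqrt(2)*b/2)


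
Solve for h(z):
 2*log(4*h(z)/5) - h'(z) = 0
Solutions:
 -Integral(1/(log(_y) - log(5) + 2*log(2)), (_y, h(z)))/2 = C1 - z


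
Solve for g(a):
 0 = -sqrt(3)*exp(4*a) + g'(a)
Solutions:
 g(a) = C1 + sqrt(3)*exp(4*a)/4


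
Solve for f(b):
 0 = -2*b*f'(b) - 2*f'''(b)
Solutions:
 f(b) = C1 + Integral(C2*airyai(-b) + C3*airybi(-b), b)


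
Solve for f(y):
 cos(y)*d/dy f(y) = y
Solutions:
 f(y) = C1 + Integral(y/cos(y), y)


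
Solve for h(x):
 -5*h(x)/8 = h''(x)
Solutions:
 h(x) = C1*sin(sqrt(10)*x/4) + C2*cos(sqrt(10)*x/4)


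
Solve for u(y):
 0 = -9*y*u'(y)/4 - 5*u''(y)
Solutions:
 u(y) = C1 + C2*erf(3*sqrt(10)*y/20)


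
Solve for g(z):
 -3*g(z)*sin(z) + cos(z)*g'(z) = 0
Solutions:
 g(z) = C1/cos(z)^3


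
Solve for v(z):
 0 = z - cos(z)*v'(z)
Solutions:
 v(z) = C1 + Integral(z/cos(z), z)


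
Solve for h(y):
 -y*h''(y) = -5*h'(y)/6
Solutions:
 h(y) = C1 + C2*y^(11/6)


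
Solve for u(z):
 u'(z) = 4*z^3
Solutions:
 u(z) = C1 + z^4


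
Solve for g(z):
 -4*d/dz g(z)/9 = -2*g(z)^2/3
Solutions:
 g(z) = -2/(C1 + 3*z)


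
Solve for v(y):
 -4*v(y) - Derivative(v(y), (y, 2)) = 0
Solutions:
 v(y) = C1*sin(2*y) + C2*cos(2*y)


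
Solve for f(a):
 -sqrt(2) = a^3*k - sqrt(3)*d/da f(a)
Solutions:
 f(a) = C1 + sqrt(3)*a^4*k/12 + sqrt(6)*a/3


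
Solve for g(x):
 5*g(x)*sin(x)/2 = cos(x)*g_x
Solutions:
 g(x) = C1/cos(x)^(5/2)


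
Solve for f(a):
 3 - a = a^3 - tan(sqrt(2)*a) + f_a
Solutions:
 f(a) = C1 - a^4/4 - a^2/2 + 3*a - sqrt(2)*log(cos(sqrt(2)*a))/2


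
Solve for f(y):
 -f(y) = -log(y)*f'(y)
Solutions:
 f(y) = C1*exp(li(y))


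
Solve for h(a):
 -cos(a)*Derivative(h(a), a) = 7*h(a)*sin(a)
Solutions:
 h(a) = C1*cos(a)^7


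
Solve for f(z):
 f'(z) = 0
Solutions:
 f(z) = C1


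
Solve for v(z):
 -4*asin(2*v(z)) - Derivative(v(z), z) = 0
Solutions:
 Integral(1/asin(2*_y), (_y, v(z))) = C1 - 4*z


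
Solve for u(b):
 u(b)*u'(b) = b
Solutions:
 u(b) = -sqrt(C1 + b^2)
 u(b) = sqrt(C1 + b^2)


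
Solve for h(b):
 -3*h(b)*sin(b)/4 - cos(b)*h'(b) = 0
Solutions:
 h(b) = C1*cos(b)^(3/4)


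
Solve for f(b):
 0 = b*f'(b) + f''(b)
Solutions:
 f(b) = C1 + C2*erf(sqrt(2)*b/2)


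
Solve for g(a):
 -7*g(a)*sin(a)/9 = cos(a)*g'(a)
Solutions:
 g(a) = C1*cos(a)^(7/9)


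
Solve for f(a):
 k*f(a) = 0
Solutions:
 f(a) = 0


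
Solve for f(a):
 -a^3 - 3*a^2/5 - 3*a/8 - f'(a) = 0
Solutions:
 f(a) = C1 - a^4/4 - a^3/5 - 3*a^2/16


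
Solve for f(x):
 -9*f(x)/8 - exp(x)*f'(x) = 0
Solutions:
 f(x) = C1*exp(9*exp(-x)/8)


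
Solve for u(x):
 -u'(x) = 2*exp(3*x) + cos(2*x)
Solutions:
 u(x) = C1 - 2*exp(3*x)/3 - sin(2*x)/2


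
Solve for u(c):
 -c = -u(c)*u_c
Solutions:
 u(c) = -sqrt(C1 + c^2)
 u(c) = sqrt(C1 + c^2)


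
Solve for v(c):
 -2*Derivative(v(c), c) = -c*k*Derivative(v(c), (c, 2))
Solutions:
 v(c) = C1 + c^(((re(k) + 2)*re(k) + im(k)^2)/(re(k)^2 + im(k)^2))*(C2*sin(2*log(c)*Abs(im(k))/(re(k)^2 + im(k)^2)) + C3*cos(2*log(c)*im(k)/(re(k)^2 + im(k)^2)))


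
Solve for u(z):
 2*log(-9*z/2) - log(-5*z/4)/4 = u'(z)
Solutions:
 u(z) = C1 + 7*z*log(-z)/4 + z*(-log(20) - 7/4 + log(2)/2 + 3*log(5)/4 + 4*log(3))


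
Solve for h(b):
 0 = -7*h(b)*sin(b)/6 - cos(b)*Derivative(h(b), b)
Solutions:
 h(b) = C1*cos(b)^(7/6)


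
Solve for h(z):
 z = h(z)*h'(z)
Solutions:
 h(z) = -sqrt(C1 + z^2)
 h(z) = sqrt(C1 + z^2)


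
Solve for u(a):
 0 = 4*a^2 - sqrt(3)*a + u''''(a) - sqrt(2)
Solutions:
 u(a) = C1 + C2*a + C3*a^2 + C4*a^3 - a^6/90 + sqrt(3)*a^5/120 + sqrt(2)*a^4/24


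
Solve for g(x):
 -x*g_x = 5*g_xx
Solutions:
 g(x) = C1 + C2*erf(sqrt(10)*x/10)


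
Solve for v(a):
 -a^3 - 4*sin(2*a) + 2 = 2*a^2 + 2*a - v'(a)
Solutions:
 v(a) = C1 + a^4/4 + 2*a^3/3 + a^2 - 2*a - 2*cos(2*a)


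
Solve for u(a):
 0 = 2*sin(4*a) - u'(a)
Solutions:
 u(a) = C1 - cos(4*a)/2


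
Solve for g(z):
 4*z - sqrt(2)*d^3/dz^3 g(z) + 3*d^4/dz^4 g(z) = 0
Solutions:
 g(z) = C1 + C2*z + C3*z^2 + C4*exp(sqrt(2)*z/3) + sqrt(2)*z^4/12 + z^3


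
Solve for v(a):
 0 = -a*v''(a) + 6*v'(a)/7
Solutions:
 v(a) = C1 + C2*a^(13/7)


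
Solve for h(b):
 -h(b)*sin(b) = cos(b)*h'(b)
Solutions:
 h(b) = C1*cos(b)


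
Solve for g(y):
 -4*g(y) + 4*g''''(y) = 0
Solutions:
 g(y) = C1*exp(-y) + C2*exp(y) + C3*sin(y) + C4*cos(y)


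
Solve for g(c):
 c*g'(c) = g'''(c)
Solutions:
 g(c) = C1 + Integral(C2*airyai(c) + C3*airybi(c), c)


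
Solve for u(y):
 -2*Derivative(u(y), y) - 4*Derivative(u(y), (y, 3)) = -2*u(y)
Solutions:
 u(y) = C1*exp(6^(1/3)*y*(-(9 + sqrt(87))^(1/3) + 6^(1/3)/(9 + sqrt(87))^(1/3))/12)*sin(2^(1/3)*3^(1/6)*y*(3*2^(1/3)/(9 + sqrt(87))^(1/3) + 3^(2/3)*(9 + sqrt(87))^(1/3))/12) + C2*exp(6^(1/3)*y*(-(9 + sqrt(87))^(1/3) + 6^(1/3)/(9 + sqrt(87))^(1/3))/12)*cos(2^(1/3)*3^(1/6)*y*(3*2^(1/3)/(9 + sqrt(87))^(1/3) + 3^(2/3)*(9 + sqrt(87))^(1/3))/12) + C3*exp(-6^(1/3)*y*(-(9 + sqrt(87))^(1/3) + 6^(1/3)/(9 + sqrt(87))^(1/3))/6)


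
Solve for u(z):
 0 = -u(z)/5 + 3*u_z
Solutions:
 u(z) = C1*exp(z/15)


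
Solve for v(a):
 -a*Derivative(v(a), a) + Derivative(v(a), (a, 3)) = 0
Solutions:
 v(a) = C1 + Integral(C2*airyai(a) + C3*airybi(a), a)


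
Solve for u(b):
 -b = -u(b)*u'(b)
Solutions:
 u(b) = -sqrt(C1 + b^2)
 u(b) = sqrt(C1 + b^2)


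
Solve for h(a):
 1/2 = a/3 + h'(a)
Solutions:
 h(a) = C1 - a^2/6 + a/2


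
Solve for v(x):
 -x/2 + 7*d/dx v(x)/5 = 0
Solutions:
 v(x) = C1 + 5*x^2/28


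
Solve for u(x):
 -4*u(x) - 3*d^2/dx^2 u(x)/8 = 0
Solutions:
 u(x) = C1*sin(4*sqrt(6)*x/3) + C2*cos(4*sqrt(6)*x/3)


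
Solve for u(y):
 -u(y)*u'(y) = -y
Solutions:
 u(y) = -sqrt(C1 + y^2)
 u(y) = sqrt(C1 + y^2)


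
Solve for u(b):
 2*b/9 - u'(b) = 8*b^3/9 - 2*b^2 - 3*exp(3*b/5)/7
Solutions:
 u(b) = C1 - 2*b^4/9 + 2*b^3/3 + b^2/9 + 5*exp(3*b/5)/7


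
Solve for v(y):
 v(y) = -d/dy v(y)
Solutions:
 v(y) = C1*exp(-y)


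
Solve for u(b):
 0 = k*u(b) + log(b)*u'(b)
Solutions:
 u(b) = C1*exp(-k*li(b))


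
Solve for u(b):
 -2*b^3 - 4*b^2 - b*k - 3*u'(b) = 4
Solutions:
 u(b) = C1 - b^4/6 - 4*b^3/9 - b^2*k/6 - 4*b/3


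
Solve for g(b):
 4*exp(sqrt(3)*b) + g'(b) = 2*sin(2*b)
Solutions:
 g(b) = C1 - 4*sqrt(3)*exp(sqrt(3)*b)/3 - cos(2*b)


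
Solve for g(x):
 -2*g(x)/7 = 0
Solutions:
 g(x) = 0


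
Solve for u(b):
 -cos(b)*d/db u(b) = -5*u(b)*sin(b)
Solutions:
 u(b) = C1/cos(b)^5


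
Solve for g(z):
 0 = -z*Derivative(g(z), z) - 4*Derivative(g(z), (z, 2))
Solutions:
 g(z) = C1 + C2*erf(sqrt(2)*z/4)


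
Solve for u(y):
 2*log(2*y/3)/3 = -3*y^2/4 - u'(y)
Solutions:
 u(y) = C1 - y^3/4 - 2*y*log(y)/3 - 2*y*log(2)/3 + 2*y/3 + 2*y*log(3)/3


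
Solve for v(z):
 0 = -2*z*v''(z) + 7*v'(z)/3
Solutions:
 v(z) = C1 + C2*z^(13/6)


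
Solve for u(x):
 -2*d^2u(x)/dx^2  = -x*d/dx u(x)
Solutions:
 u(x) = C1 + C2*erfi(x/2)


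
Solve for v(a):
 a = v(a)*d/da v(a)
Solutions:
 v(a) = -sqrt(C1 + a^2)
 v(a) = sqrt(C1 + a^2)


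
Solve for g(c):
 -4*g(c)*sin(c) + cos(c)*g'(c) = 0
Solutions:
 g(c) = C1/cos(c)^4


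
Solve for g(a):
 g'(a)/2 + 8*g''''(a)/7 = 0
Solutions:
 g(a) = C1 + C4*exp(-2^(2/3)*7^(1/3)*a/4) + (C2*sin(2^(2/3)*sqrt(3)*7^(1/3)*a/8) + C3*cos(2^(2/3)*sqrt(3)*7^(1/3)*a/8))*exp(2^(2/3)*7^(1/3)*a/8)


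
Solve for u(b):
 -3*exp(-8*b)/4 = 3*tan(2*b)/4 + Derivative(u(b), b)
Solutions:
 u(b) = C1 - 3*log(tan(2*b)^2 + 1)/16 + 3*exp(-8*b)/32


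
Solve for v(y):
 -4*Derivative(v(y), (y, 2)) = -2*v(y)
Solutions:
 v(y) = C1*exp(-sqrt(2)*y/2) + C2*exp(sqrt(2)*y/2)


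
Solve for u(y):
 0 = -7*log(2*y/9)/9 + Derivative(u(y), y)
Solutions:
 u(y) = C1 + 7*y*log(y)/9 - 14*y*log(3)/9 - 7*y/9 + 7*y*log(2)/9


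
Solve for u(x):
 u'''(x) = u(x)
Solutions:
 u(x) = C3*exp(x) + (C1*sin(sqrt(3)*x/2) + C2*cos(sqrt(3)*x/2))*exp(-x/2)


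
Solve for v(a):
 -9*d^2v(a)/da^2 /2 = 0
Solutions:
 v(a) = C1 + C2*a


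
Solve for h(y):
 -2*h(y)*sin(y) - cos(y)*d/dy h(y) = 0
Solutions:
 h(y) = C1*cos(y)^2


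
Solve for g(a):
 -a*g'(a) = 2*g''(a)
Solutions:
 g(a) = C1 + C2*erf(a/2)


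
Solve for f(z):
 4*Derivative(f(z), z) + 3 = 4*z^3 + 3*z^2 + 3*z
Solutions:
 f(z) = C1 + z^4/4 + z^3/4 + 3*z^2/8 - 3*z/4


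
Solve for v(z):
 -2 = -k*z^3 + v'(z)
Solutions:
 v(z) = C1 + k*z^4/4 - 2*z


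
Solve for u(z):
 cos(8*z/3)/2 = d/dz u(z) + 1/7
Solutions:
 u(z) = C1 - z/7 + 3*sin(8*z/3)/16


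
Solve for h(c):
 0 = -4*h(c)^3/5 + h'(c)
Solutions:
 h(c) = -sqrt(10)*sqrt(-1/(C1 + 4*c))/2
 h(c) = sqrt(10)*sqrt(-1/(C1 + 4*c))/2


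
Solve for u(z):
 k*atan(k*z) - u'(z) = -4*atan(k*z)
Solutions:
 u(z) = C1 + (k + 4)*Piecewise((z*atan(k*z) - log(k^2*z^2 + 1)/(2*k), Ne(k, 0)), (0, True))


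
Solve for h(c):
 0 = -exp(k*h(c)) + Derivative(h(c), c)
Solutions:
 h(c) = Piecewise((log(-1/(C1*k + c*k))/k, Ne(k, 0)), (nan, True))
 h(c) = Piecewise((C1 + c, Eq(k, 0)), (nan, True))


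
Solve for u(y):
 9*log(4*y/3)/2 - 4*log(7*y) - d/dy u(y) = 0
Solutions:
 u(y) = C1 + y*log(y)/2 - y*log(583443) - y/2 + y*log(3)/2 + 9*y*log(2)


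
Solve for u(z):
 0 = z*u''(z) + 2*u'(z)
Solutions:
 u(z) = C1 + C2/z


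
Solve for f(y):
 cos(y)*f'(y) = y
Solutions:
 f(y) = C1 + Integral(y/cos(y), y)


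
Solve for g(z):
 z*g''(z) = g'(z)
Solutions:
 g(z) = C1 + C2*z^2


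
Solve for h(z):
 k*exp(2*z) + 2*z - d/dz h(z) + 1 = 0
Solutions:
 h(z) = C1 + k*exp(2*z)/2 + z^2 + z


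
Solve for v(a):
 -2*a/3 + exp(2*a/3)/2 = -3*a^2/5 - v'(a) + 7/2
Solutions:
 v(a) = C1 - a^3/5 + a^2/3 + 7*a/2 - 3*exp(2*a/3)/4


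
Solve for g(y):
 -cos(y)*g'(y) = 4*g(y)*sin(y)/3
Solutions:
 g(y) = C1*cos(y)^(4/3)


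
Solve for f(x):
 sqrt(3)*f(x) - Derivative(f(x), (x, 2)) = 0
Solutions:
 f(x) = C1*exp(-3^(1/4)*x) + C2*exp(3^(1/4)*x)


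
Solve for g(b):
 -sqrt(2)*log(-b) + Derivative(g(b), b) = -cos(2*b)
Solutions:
 g(b) = C1 + sqrt(2)*b*(log(-b) - 1) - sin(2*b)/2


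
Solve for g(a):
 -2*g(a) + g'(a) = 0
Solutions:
 g(a) = C1*exp(2*a)


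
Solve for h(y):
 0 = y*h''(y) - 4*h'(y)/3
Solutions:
 h(y) = C1 + C2*y^(7/3)


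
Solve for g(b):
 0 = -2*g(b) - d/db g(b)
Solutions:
 g(b) = C1*exp(-2*b)


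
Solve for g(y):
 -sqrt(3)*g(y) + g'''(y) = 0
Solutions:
 g(y) = C3*exp(3^(1/6)*y) + (C1*sin(3^(2/3)*y/2) + C2*cos(3^(2/3)*y/2))*exp(-3^(1/6)*y/2)


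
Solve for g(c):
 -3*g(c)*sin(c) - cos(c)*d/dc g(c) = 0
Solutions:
 g(c) = C1*cos(c)^3


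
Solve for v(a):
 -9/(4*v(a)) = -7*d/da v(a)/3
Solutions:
 v(a) = -sqrt(C1 + 378*a)/14
 v(a) = sqrt(C1 + 378*a)/14


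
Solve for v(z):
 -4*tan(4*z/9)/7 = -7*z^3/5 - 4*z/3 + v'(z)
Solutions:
 v(z) = C1 + 7*z^4/20 + 2*z^2/3 + 9*log(cos(4*z/9))/7


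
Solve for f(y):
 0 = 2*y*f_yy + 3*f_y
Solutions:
 f(y) = C1 + C2/sqrt(y)


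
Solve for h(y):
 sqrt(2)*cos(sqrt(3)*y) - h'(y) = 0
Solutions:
 h(y) = C1 + sqrt(6)*sin(sqrt(3)*y)/3


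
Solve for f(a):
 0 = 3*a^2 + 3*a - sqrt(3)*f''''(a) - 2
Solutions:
 f(a) = C1 + C2*a + C3*a^2 + C4*a^3 + sqrt(3)*a^6/360 + sqrt(3)*a^5/120 - sqrt(3)*a^4/36


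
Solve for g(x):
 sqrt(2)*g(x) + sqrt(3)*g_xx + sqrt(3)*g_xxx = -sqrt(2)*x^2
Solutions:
 g(x) = C1*exp(x*(-2 + (1 + 9*sqrt(6)/2 + sqrt(-4 + (2 + 9*sqrt(6))^2)/2)^(-1/3) + (1 + 9*sqrt(6)/2 + sqrt(-4 + (2 + 9*sqrt(6))^2)/2)^(1/3))/6)*sin(sqrt(3)*x*(-(1 + 9*sqrt(6)/2 + sqrt(-4 + (2 + 9*sqrt(6))^2)/2)^(1/3) + (1 + 9*sqrt(6)/2 + sqrt(-4 + (2 + 9*sqrt(6))^2)/2)^(-1/3))/6) + C2*exp(x*(-2 + (1 + 9*sqrt(6)/2 + sqrt(-4 + (2 + 9*sqrt(6))^2)/2)^(-1/3) + (1 + 9*sqrt(6)/2 + sqrt(-4 + (2 + 9*sqrt(6))^2)/2)^(1/3))/6)*cos(sqrt(3)*x*(-(1 + 9*sqrt(6)/2 + sqrt(-4 + (2 + 9*sqrt(6))^2)/2)^(1/3) + (1 + 9*sqrt(6)/2 + sqrt(-4 + (2 + 9*sqrt(6))^2)/2)^(-1/3))/6) + C3*exp(-x*((1 + 9*sqrt(6)/2 + sqrt(-4 + (2 + 9*sqrt(6))^2)/2)^(-1/3) + 1 + (1 + 9*sqrt(6)/2 + sqrt(-4 + (2 + 9*sqrt(6))^2)/2)^(1/3))/3) - x^2 + sqrt(6)
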